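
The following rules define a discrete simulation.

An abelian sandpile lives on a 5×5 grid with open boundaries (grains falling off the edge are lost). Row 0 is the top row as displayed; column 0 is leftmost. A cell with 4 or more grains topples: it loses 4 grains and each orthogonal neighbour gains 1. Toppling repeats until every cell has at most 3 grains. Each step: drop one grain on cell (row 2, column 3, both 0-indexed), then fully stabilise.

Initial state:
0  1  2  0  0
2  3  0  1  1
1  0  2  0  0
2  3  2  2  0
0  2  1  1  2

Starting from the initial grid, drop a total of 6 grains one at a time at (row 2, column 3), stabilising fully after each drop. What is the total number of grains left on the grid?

0) 0  1  2  0  0
2  3  0  1  1
1  0  2  0  0
2  3  2  2  0
0  2  1  1  2
1) 0  1  2  0  0
2  3  0  1  1
1  0  2  1  0
2  3  2  2  0
0  2  1  1  2
2) 0  1  2  0  0
2  3  0  1  1
1  0  2  2  0
2  3  2  2  0
0  2  1  1  2
3) 0  1  2  0  0
2  3  0  1  1
1  0  2  3  0
2  3  2  2  0
0  2  1  1  2
4) 0  1  2  0  0
2  3  0  2  1
1  0  3  0  1
2  3  2  3  0
0  2  1  1  2
5) 0  1  2  0  0
2  3  0  2  1
1  0  3  1  1
2  3  2  3  0
0  2  1  1  2
6) 0  1  2  0  0
2  3  0  2  1
1  0  3  2  1
2  3  2  3  0
0  2  1  1  2

34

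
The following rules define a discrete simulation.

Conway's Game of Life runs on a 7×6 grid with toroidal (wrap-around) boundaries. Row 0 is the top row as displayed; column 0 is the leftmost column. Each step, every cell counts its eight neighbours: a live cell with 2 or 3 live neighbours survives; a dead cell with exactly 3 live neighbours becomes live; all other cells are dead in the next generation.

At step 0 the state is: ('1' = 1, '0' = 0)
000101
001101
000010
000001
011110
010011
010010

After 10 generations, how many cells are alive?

13

step 0: 000101
001101
000010
000001
011110
010011
010010
step 1: 100101
001101
000111
001001
011100
010001
001100
step 2: 110001
001000
100001
110001
010110
110010
011101
step 3: 000111
000000
000001
011000
000110
000000
000100
step 4: 000110
000001
000000
001110
001100
000110
000100
step 5: 000110
000010
000110
001010
000000
000010
001000
step 6: 000110
000001
000011
000010
000100
000000
000010
step 7: 000111
000101
000011
000111
000000
000000
000110
step 8: 001001
100100
100000
000101
000010
000000
000101
step 9: 101101
110001
100011
000011
000010
000010
000010
step 10: 001100
001100
010000
100100
000110
000111
000010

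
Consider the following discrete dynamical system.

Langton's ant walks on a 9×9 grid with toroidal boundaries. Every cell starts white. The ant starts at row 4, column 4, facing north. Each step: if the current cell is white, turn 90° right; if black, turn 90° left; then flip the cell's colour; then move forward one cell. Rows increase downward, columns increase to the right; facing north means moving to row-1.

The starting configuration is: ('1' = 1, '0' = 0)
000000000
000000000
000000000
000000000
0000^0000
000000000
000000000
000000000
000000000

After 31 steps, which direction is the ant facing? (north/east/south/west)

k=0  000000000
000000000
000000000
000000000
0000^0000
000000000
000000000
000000000
000000000
k=1  000000000
000000000
000000000
000000000
00001>000
000000000
000000000
000000000
000000000
k=2  000000000
000000000
000000000
000000000
000011000
00000v000
000000000
000000000
000000000
k=3  000000000
000000000
000000000
000000000
000011000
0000<1000
000000000
000000000
000000000
k=4  000000000
000000000
000000000
000000000
0000^1000
000011000
000000000
000000000
000000000
k=5  000000000
000000000
000000000
000000000
000<01000
000011000
000000000
000000000
000000000
k=6  000000000
000000000
000000000
000^00000
000101000
000011000
000000000
000000000
000000000
k=7  000000000
000000000
000000000
0001>0000
000101000
000011000
000000000
000000000
000000000
k=8  000000000
000000000
000000000
000110000
0001v1000
000011000
000000000
000000000
000000000
k=9  000000000
000000000
000000000
000110000
000<11000
000011000
000000000
000000000
000000000
k=10  000000000
000000000
000000000
000110000
000011000
000v11000
000000000
000000000
000000000
k=11  000000000
000000000
000000000
000110000
000011000
00<111000
000000000
000000000
000000000
k=12  000000000
000000000
000000000
000110000
00^011000
001111000
000000000
000000000
000000000
k=13  000000000
000000000
000000000
000110000
001>11000
001111000
000000000
000000000
000000000
k=14  000000000
000000000
000000000
000110000
001111000
001v11000
000000000
000000000
000000000
k=15  000000000
000000000
000000000
000110000
001111000
0010>1000
000000000
000000000
000000000
k=16  000000000
000000000
000000000
000110000
0011^1000
001001000
000000000
000000000
000000000
k=17  000000000
000000000
000000000
000110000
001<01000
001001000
000000000
000000000
000000000
k=18  000000000
000000000
000000000
000110000
001001000
001v01000
000000000
000000000
000000000
k=19  000000000
000000000
000000000
000110000
001001000
00<101000
000000000
000000000
000000000
k=20  000000000
000000000
000000000
000110000
001001000
000101000
00v000000
000000000
000000000
k=21  000000000
000000000
000000000
000110000
001001000
000101000
0<1000000
000000000
000000000
k=22  000000000
000000000
000000000
000110000
001001000
0^0101000
011000000
000000000
000000000
k=23  000000000
000000000
000000000
000110000
001001000
01>101000
011000000
000000000
000000000
k=24  000000000
000000000
000000000
000110000
001001000
011101000
01v000000
000000000
000000000
k=25  000000000
000000000
000000000
000110000
001001000
011101000
010>00000
000000000
000000000
k=26  000000000
000000000
000000000
000110000
001001000
011101000
010100000
000v00000
000000000
k=27  000000000
000000000
000000000
000110000
001001000
011101000
010100000
00<100000
000000000
k=28  000000000
000000000
000000000
000110000
001001000
011101000
01^100000
001100000
000000000
k=29  000000000
000000000
000000000
000110000
001001000
011101000
011>00000
001100000
000000000
k=30  000000000
000000000
000000000
000110000
001001000
011^01000
011000000
001100000
000000000
k=31  000000000
000000000
000000000
000110000
001001000
01<001000
011000000
001100000
000000000

west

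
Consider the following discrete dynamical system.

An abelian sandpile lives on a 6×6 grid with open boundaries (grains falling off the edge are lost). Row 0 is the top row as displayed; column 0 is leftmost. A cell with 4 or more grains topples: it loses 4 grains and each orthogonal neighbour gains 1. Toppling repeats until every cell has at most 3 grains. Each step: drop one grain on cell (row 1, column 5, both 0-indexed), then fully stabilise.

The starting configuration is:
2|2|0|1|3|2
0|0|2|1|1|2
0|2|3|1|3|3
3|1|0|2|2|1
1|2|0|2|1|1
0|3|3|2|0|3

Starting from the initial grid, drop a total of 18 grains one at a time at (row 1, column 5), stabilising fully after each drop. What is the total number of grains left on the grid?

60

step 0: 2|2|0|1|3|2
0|0|2|1|1|2
0|2|3|1|3|3
3|1|0|2|2|1
1|2|0|2|1|1
0|3|3|2|0|3
step 1: 2|2|0|1|3|2
0|0|2|1|1|3
0|2|3|1|3|3
3|1|0|2|2|1
1|2|0|2|1|1
0|3|3|2|0|3
step 2: 2|2|0|1|3|3
0|0|2|1|3|1
0|2|3|2|0|1
3|1|0|2|3|2
1|2|0|2|1|1
0|3|3|2|0|3
step 3: 2|2|0|1|3|3
0|0|2|1|3|2
0|2|3|2|0|1
3|1|0|2|3|2
1|2|0|2|1|1
0|3|3|2|0|3
step 4: 2|2|0|1|3|3
0|0|2|1|3|3
0|2|3|2|0|1
3|1|0|2|3|2
1|2|0|2|1|1
0|3|3|2|0|3
step 5: 2|2|0|2|1|1
0|0|2|2|1|2
0|2|3|2|1|2
3|1|0|2|3|2
1|2|0|2|1|1
0|3|3|2|0|3
step 6: 2|2|0|2|1|1
0|0|2|2|1|3
0|2|3|2|1|2
3|1|0|2|3|2
1|2|0|2|1|1
0|3|3|2|0|3
step 7: 2|2|0|2|1|2
0|0|2|2|2|0
0|2|3|2|1|3
3|1|0|2|3|2
1|2|0|2|1|1
0|3|3|2|0|3
step 8: 2|2|0|2|1|2
0|0|2|2|2|1
0|2|3|2|1|3
3|1|0|2|3|2
1|2|0|2|1|1
0|3|3|2|0|3
step 9: 2|2|0|2|1|2
0|0|2|2|2|2
0|2|3|2|1|3
3|1|0|2|3|2
1|2|0|2|1|1
0|3|3|2|0|3
step 10: 2|2|0|2|1|2
0|0|2|2|2|3
0|2|3|2|1|3
3|1|0|2|3|2
1|2|0|2|1|1
0|3|3|2|0|3
step 11: 2|2|0|2|1|3
0|0|2|2|3|1
0|2|3|2|2|0
3|1|0|2|3|3
1|2|0|2|1|1
0|3|3|2|0|3
step 12: 2|2|0|2|1|3
0|0|2|2|3|2
0|2|3|2|2|0
3|1|0|2|3|3
1|2|0|2|1|1
0|3|3|2|0|3
step 13: 2|2|0|2|1|3
0|0|2|2|3|3
0|2|3|2|2|0
3|1|0|2|3|3
1|2|0|2|1|1
0|3|3|2|0|3
step 14: 2|2|0|2|3|0
0|0|2|3|0|2
0|2|3|2|3|1
3|1|0|2|3|3
1|2|0|2|1|1
0|3|3|2|0|3
step 15: 2|2|0|2|3|0
0|0|2|3|0|3
0|2|3|2|3|1
3|1|0|2|3|3
1|2|0|2|1|1
0|3|3|2|0|3
step 16: 2|2|0|2|3|1
0|0|2|3|1|0
0|2|3|2|3|2
3|1|0|2|3|3
1|2|0|2|1|1
0|3|3|2|0|3
step 17: 2|2|0|2|3|1
0|0|2|3|1|1
0|2|3|2|3|2
3|1|0|2|3|3
1|2|0|2|1|1
0|3|3|2|0|3
step 18: 2|2|0|2|3|1
0|0|2|3|1|2
0|2|3|2|3|2
3|1|0|2|3|3
1|2|0|2|1|1
0|3|3|2|0|3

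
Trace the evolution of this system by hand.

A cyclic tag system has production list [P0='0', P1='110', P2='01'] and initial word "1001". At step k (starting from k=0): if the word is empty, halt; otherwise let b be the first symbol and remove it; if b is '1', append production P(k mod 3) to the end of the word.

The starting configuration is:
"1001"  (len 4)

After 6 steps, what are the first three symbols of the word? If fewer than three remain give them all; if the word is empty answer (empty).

(empty)

k=0  "1001"  (len 4)
k=1  "0010"  (len 4)
k=2  "010"  (len 3)
k=3  "10"  (len 2)
k=4  "00"  (len 2)
k=5  "0"  (len 1)
k=6  (halted — word empty)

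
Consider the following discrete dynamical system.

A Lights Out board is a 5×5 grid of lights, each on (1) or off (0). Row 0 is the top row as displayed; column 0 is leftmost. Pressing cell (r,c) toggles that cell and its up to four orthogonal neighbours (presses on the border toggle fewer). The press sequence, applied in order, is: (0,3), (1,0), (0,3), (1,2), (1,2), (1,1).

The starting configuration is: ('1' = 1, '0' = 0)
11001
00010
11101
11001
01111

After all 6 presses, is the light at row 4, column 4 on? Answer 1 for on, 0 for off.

1

0) 11001
00010
11101
11001
01111
1) 11110
00000
11101
11001
01111
2) 01110
11000
01101
11001
01111
3) 01001
11010
01101
11001
01111
4) 01101
10100
01001
11001
01111
5) 01001
11010
01101
11001
01111
6) 00001
00110
00101
11001
01111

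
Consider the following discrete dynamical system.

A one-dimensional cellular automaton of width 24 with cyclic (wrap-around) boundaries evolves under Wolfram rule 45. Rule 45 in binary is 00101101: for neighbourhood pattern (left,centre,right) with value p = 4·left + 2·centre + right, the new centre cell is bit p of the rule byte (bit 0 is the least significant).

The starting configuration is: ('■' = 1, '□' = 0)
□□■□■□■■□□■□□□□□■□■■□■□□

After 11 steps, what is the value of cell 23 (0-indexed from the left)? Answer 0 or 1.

1

t=0: □□■□■□■■□□■□□□□□■□■■□■□□
t=1: ■□■■■■■□□□■□■■■□■■■□■■□■
t=2: □■■□□□□□■□■■■□□■■□□■■□■■
t=3: ■■□□■■■□■■■□□□□■□□□■□■■□
t=4: ■□□□■□□■■□□□■■□■□■□■■■□■
t=5: □□■□■□□■□□■□■□■■■■■■□□■■
t=6: □□■■■□□■□□■■■■■□□□□□□□■□
t=7: ■□■□□□□■□□■□□□□□■■■■■□■□
t=8: ■■■□■■□■□□■□■■■□■□□□□■■■
t=9: □□□■■□■■□□■■■□□■■□■■□■□□
t=10: ■■□■□■■□□□■□□□□■□■■□■■□■
t=11: □□■■■■□□■□■□■■□■■■□■■□■■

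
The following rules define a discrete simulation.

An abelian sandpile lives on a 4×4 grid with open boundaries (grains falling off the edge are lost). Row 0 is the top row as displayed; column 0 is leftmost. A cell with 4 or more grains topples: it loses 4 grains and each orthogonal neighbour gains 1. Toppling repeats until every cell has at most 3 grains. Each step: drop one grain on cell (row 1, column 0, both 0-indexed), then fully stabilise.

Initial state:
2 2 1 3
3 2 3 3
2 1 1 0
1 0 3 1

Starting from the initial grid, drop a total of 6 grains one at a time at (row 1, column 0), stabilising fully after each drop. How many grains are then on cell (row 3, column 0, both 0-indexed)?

2

[0] 2 2 1 3
3 2 3 3
2 1 1 0
1 0 3 1
[1] 3 2 1 3
0 3 3 3
3 1 1 0
1 0 3 1
[2] 3 2 1 3
1 3 3 3
3 1 1 0
1 0 3 1
[3] 3 2 1 3
2 3 3 3
3 1 1 0
1 0 3 1
[4] 3 2 1 3
3 3 3 3
3 1 1 0
1 0 3 1
[5] 1 1 0 1
3 2 2 1
0 3 2 1
2 0 3 1
[6] 2 1 0 1
0 3 2 1
1 3 2 1
2 0 3 1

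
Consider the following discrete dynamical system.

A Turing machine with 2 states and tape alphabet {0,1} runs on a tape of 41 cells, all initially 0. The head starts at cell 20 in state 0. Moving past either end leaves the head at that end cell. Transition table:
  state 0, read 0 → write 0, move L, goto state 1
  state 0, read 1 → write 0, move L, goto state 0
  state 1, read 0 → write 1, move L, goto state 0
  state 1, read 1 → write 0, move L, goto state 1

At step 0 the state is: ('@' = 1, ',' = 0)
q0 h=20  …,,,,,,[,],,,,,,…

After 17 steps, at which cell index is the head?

t=0: q0 h=20  …,,,,,,[,],,,,,,…
t=1: q1 h=19  …,,,,,,[,],,,,,,…
t=2: q0 h=18  …,,,,,,[,]@,,,,,…
t=3: q1 h=17  …,,,,,,[,],@,,,,…
t=4: q0 h=16  …,,,,,,[,]@,@,,,…
t=5: q1 h=15  …,,,,,,[,],@,@,,…
t=6: q0 h=14  …,,,,,,[,]@,@,@,…
t=7: q1 h=13  …,,,,,,[,],@,@,@…
t=8: q0 h=12  …,,,,,,[,]@,@,@,…
t=9: q1 h=11  …,,,,,,[,],@,@,@…
t=10: q0 h=10  …,,,,,,[,]@,@,@,…
t=11: q1 h= 9  …,,,,,,[,],@,@,@…
t=12: q0 h= 8  …,,,,,,[,]@,@,@,…
t=13: q1 h= 7  …,,,,,,[,],@,@,@…
t=14: q0 h= 6  |,,,,,,[,]@,@,@,…
t=15: q1 h= 5  |,,,,,[,],@,@,@…
t=16: q0 h= 4  |,,,,[,]@,@,@,…
t=17: q1 h= 3  |,,,[,],@,@,@…

3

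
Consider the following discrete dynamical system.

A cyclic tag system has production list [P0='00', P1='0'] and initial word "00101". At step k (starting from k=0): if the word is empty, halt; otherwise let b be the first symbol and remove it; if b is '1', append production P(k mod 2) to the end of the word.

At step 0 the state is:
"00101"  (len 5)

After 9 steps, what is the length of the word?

0) "00101"  (len 5)
1) "0101"  (len 4)
2) "101"  (len 3)
3) "0100"  (len 4)
4) "100"  (len 3)
5) "0000"  (len 4)
6) "000"  (len 3)
7) "00"  (len 2)
8) "0"  (len 1)
9) (halted — word empty)

0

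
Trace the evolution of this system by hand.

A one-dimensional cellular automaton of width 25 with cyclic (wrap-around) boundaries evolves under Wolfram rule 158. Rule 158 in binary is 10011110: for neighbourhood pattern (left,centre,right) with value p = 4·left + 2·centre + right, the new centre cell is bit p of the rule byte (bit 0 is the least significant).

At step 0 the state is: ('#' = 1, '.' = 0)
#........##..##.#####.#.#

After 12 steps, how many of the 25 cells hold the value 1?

t=0: #........##..##.#####.#.#
t=1: .#......##.###..####..#.#
t=2: .##....##..##.#####.###.#
t=3: .#.#..##.###..####..##..#
t=4: .#.####..##.#####.###.###
t=5: .#.###.###..####..##..##.
t=6: ##.##..##.#####.###.###.#
t=7: #..#.###..####..##..##..#
t=8: .###.##.#####.###.###.###
t=9: .##..#..####..##..##..##.
t=10: ##.########.###.###.###.#
t=11: #..#######..##..##..##..#
t=12: .########.###.###.###.###

20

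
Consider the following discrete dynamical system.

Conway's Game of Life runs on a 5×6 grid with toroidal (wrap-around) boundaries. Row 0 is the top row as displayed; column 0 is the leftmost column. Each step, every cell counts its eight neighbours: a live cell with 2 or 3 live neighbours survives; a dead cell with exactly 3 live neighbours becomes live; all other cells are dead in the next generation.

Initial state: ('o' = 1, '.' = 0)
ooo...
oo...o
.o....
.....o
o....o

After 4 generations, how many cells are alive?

5

step 0: ooo...
oo...o
.o....
.....o
o....o
step 1: ..o...
.....o
.o...o
.....o
.....o
step 2: ......
o.....
....oo
....oo
......
step 3: ......
.....o
o...o.
....oo
......
step 4: ......
.....o
o...o.
....oo
......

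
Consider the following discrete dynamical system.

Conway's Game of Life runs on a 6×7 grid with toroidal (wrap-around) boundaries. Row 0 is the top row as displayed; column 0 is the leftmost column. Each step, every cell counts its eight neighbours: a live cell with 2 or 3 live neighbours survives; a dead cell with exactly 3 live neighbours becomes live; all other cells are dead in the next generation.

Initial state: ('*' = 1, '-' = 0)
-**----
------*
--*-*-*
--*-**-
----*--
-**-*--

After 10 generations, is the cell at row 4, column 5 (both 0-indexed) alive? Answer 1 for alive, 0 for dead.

1

k=0  -**----
------*
--*-*-*
--*-**-
----*--
-**-*--
k=1  ****---
****-*-
----*-*
----*--
-**-*--
-**----
k=2  ----*-*
-----*-
***-*-*
----*--
-**----
-------
k=3  -----*-
-*-**--
**-**-*
-----*-
-------
-------
k=4  ----*--
-*-*--*
**-*--*
*---***
-------
-------
k=5  -------
-*-****
-*-*---
-*--**-
-----**
-------
k=6  ----**-
*--***-
-*-*--*
*-*-***
----***
-------
k=7  ---*-**
*-**---
-*-----
-**----
*--**--
------*
k=8  *-*****
*****-*
*--*---
****---
****---
*--*--*
k=9  -------
-------
-------
----*-*
----*--
-------
k=10  -------
-------
-------
-----*-
-----*-
-------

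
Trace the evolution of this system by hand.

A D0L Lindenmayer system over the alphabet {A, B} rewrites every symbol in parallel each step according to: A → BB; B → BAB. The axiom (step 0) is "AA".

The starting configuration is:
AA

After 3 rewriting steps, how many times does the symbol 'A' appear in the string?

k=0  AA
k=1  BBBB
k=2  BABBABBABBAB
k=3  BABBBBABBABBBBABBABBBBABBABBBBAB

8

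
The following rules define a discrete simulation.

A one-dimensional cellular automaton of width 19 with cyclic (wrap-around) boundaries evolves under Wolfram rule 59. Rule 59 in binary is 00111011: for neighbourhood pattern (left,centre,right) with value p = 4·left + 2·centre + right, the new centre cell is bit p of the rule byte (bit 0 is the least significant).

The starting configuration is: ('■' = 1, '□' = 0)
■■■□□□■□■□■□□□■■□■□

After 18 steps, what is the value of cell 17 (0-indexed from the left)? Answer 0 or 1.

0

0) ■■■□□□■□■□■□□□■■□■□
1) ■□□■■■□■□■□■■■■□■□■
2) □■■■□□■□■□■■□□□■□■■
3) ■■□□■■□■□■■□■■■□■■□
4) ■□■■■□■□■■□■■□□■■□■
5) □■■□□■□■■□■■□■■■□■■
6) ■■□■■□■■□■■□■■□□■■□
7) ■□■■□■■□■■□■■□■■■□■
8) □■■□■■□■■□■■□■■□□■■
9) ■■□■■□■■□■■□■■□■■■□
10) ■□■■□■■□■■□■■□■■□□■
11) □■■□■■□■■□■■□■■□■■■
12) ■■□■■□■■□■■□■■□■■□□
13) ■□■■□■■□■■□■■□■■□■■
14) □■■□■■□■■□■■□■■□■■□
15) ■■□■■□■■□■■□■■□■■□■
16) □□■■□■■□■■□■■□■■□■■
17) ■■■□■■□■■□■■□■■□■■□
18) ■□□■■□■■□■■□■■□■■□■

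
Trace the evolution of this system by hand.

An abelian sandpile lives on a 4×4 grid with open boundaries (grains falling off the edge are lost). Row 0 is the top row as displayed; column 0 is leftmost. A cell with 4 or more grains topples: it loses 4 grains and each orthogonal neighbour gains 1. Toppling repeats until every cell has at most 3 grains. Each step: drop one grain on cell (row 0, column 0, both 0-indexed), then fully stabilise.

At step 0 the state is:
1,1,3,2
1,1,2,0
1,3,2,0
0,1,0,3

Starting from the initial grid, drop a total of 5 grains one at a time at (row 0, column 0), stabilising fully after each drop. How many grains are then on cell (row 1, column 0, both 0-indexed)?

k=0  1,1,3,2
1,1,2,0
1,3,2,0
0,1,0,3
k=1  2,1,3,2
1,1,2,0
1,3,2,0
0,1,0,3
k=2  3,1,3,2
1,1,2,0
1,3,2,0
0,1,0,3
k=3  0,2,3,2
2,1,2,0
1,3,2,0
0,1,0,3
k=4  1,2,3,2
2,1,2,0
1,3,2,0
0,1,0,3
k=5  2,2,3,2
2,1,2,0
1,3,2,0
0,1,0,3

2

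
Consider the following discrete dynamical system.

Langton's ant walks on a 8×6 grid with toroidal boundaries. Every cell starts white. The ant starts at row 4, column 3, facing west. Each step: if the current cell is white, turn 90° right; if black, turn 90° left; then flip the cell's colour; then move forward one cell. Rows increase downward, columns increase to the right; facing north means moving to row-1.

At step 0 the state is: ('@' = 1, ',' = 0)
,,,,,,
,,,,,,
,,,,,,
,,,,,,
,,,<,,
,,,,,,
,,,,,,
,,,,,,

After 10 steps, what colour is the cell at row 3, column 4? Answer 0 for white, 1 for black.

[0] ,,,,,,
,,,,,,
,,,,,,
,,,,,,
,,,<,,
,,,,,,
,,,,,,
,,,,,,
[1] ,,,,,,
,,,,,,
,,,,,,
,,,^,,
,,,@,,
,,,,,,
,,,,,,
,,,,,,
[2] ,,,,,,
,,,,,,
,,,,,,
,,,@>,
,,,@,,
,,,,,,
,,,,,,
,,,,,,
[3] ,,,,,,
,,,,,,
,,,,,,
,,,@@,
,,,@v,
,,,,,,
,,,,,,
,,,,,,
[4] ,,,,,,
,,,,,,
,,,,,,
,,,@@,
,,,<@,
,,,,,,
,,,,,,
,,,,,,
[5] ,,,,,,
,,,,,,
,,,,,,
,,,@@,
,,,,@,
,,,v,,
,,,,,,
,,,,,,
[6] ,,,,,,
,,,,,,
,,,,,,
,,,@@,
,,,,@,
,,<@,,
,,,,,,
,,,,,,
[7] ,,,,,,
,,,,,,
,,,,,,
,,,@@,
,,^,@,
,,@@,,
,,,,,,
,,,,,,
[8] ,,,,,,
,,,,,,
,,,,,,
,,,@@,
,,@>@,
,,@@,,
,,,,,,
,,,,,,
[9] ,,,,,,
,,,,,,
,,,,,,
,,,@@,
,,@@@,
,,@v,,
,,,,,,
,,,,,,
[10] ,,,,,,
,,,,,,
,,,,,,
,,,@@,
,,@@@,
,,@,>,
,,,,,,
,,,,,,

1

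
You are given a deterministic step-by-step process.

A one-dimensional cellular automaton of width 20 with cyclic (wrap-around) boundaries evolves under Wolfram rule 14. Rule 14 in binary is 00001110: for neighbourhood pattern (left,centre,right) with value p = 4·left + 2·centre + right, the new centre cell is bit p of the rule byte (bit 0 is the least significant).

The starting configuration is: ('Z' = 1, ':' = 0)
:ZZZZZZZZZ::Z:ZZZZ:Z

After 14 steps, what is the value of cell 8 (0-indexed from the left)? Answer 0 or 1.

k=0  :ZZZZZZZZZ::Z:ZZZZ:Z
k=1  :Z:::::::::ZZ:Z::::Z
k=2  :Z::::::::ZZ::Z:::ZZ
k=3  :Z:::::::ZZ::ZZ::ZZ:
k=4  ZZ::::::ZZ::ZZ::ZZ::
k=5  Z::::::ZZ::ZZ::ZZ::Z
k=6  ::::::ZZ::ZZ::ZZ::ZZ
k=7  :::::ZZ::ZZ::ZZ::ZZ:
k=8  ::::ZZ::ZZ::ZZ::ZZ::
k=9  :::ZZ::ZZ::ZZ::ZZ:::
k=10  ::ZZ::ZZ::ZZ::ZZ::::
k=11  :ZZ::ZZ::ZZ::ZZ:::::
k=12  ZZ::ZZ::ZZ::ZZ::::::
k=13  Z::ZZ::ZZ::ZZ::::::Z
k=14  ::ZZ::ZZ::ZZ::::::ZZ

0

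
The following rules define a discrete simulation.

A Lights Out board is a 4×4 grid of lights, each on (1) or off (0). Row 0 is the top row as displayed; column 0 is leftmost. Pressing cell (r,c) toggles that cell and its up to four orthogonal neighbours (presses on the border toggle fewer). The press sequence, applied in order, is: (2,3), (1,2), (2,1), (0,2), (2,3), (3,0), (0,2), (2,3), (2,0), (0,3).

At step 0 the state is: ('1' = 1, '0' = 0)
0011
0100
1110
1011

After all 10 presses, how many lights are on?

gen 0: 0011
0100
1110
1011
gen 1: 0011
0101
1101
1010
gen 2: 0001
0010
1111
1010
gen 3: 0001
0110
0001
1110
gen 4: 0110
0100
0001
1110
gen 5: 0110
0101
0010
1111
gen 6: 0110
0101
1010
0011
gen 7: 0001
0111
1010
0011
gen 8: 0001
0110
1001
0010
gen 9: 0001
1110
0101
1010
gen 10: 0010
1111
0101
1010

9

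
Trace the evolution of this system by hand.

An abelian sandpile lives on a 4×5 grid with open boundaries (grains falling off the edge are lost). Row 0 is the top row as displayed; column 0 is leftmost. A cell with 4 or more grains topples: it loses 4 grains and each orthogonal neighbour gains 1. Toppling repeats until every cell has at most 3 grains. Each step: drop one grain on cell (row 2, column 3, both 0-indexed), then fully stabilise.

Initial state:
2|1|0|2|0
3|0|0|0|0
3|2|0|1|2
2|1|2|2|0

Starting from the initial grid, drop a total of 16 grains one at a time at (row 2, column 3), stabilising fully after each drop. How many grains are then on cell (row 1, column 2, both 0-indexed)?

t=0: 2|1|0|2|0
3|0|0|0|0
3|2|0|1|2
2|1|2|2|0
t=1: 2|1|0|2|0
3|0|0|0|0
3|2|0|2|2
2|1|2|2|0
t=2: 2|1|0|2|0
3|0|0|0|0
3|2|0|3|2
2|1|2|2|0
t=3: 2|1|0|2|0
3|0|0|1|0
3|2|1|0|3
2|1|2|3|0
t=4: 2|1|0|2|0
3|0|0|1|0
3|2|1|1|3
2|1|2|3|0
t=5: 2|1|0|2|0
3|0|0|1|0
3|2|1|2|3
2|1|2|3|0
t=6: 2|1|0|2|0
3|0|0|1|0
3|2|1|3|3
2|1|2|3|0
t=7: 2|1|0|2|0
3|0|0|2|1
3|2|2|2|0
2|1|3|0|2
t=8: 2|1|0|2|0
3|0|0|2|1
3|2|2|3|0
2|1|3|0|2
t=9: 2|1|0|2|0
3|0|0|3|1
3|2|3|0|1
2|1|3|1|2
t=10: 2|1|0|2|0
3|0|0|3|1
3|2|3|1|1
2|1|3|1|2
t=11: 2|1|0|2|0
3|0|0|3|1
3|2|3|2|1
2|1|3|1|2
t=12: 2|1|0|2|0
3|0|0|3|1
3|2|3|3|1
2|1|3|1|2
t=13: 2|1|0|3|0
3|0|2|0|2
3|3|1|2|2
2|2|0|3|2
t=14: 2|1|0|3|0
3|0|2|0|2
3|3|1|3|2
2|2|0|3|2
t=15: 2|1|0|3|0
3|0|2|1|2
3|3|2|1|3
2|2|1|0|3
t=16: 2|1|0|3|0
3|0|2|1|2
3|3|2|2|3
2|2|1|0|3

2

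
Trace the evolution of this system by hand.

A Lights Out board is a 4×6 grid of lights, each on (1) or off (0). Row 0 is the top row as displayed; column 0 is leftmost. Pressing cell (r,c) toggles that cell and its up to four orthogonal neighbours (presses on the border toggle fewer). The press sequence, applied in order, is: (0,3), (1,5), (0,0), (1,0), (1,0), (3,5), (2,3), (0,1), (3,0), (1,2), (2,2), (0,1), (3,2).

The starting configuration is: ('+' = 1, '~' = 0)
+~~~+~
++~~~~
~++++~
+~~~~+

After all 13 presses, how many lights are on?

0) +~~~+~
++~~~~
~++++~
+~~~~+
1) +~++~~
++~+~~
~++++~
+~~~~+
2) +~++~+
++~+++
~+++++
+~~~~+
3) ~+++~+
~+~+++
~+++++
+~~~~+
4) ++++~+
+~~+++
++++++
+~~~~+
5) ~+++~+
~+~+++
~+++++
+~~~~+
6) ~+++~+
~+~+++
~++++~
+~~~+~
7) ~+++~+
~+~~++
~+~~~~
+~~++~
8) +~~+~+
~~~~++
~+~~~~
+~~++~
9) +~~+~+
~~~~++
++~~~~
~+~++~
10) +~++~+
~+++++
+++~~~
~+~++~
11) +~++~+
~+~+++
+~~+~~
~++++~
12) ~+~+~+
~~~+++
+~~+~~
~++++~
13) ~+~+~+
~~~+++
+~++~~
~~~~+~

10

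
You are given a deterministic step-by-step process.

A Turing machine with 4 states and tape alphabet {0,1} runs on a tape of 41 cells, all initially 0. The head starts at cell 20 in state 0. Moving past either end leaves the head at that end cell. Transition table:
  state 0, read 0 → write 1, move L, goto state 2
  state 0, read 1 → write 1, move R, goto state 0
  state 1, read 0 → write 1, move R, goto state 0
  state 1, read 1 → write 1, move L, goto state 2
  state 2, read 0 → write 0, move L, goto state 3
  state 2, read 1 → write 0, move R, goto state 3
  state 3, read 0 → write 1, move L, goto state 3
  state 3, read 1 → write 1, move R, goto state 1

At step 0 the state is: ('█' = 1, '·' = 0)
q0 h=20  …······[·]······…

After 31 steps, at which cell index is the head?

4

0) q0 h=20  …······[·]······…
1) q2 h=19  …······[·]█·····…
2) q3 h=18  …······[·]·█····…
3) q3 h=17  …······[·]█·█···…
4) q3 h=16  …······[·]██·█··…
5) q3 h=15  …······[·]███·█·…
6) q3 h=14  …······[·]████·█…
7) q3 h=13  …······[·]█████·…
8) q3 h=12  …······[·]██████…
9) q3 h=11  …······[·]██████…
10) q3 h=10  …······[·]██████…
11) q3 h= 9  …······[·]██████…
12) q3 h= 8  …······[·]██████…
13) q3 h= 7  …······[·]██████…
14) q3 h= 6  |······[·]██████…
15) q3 h= 5  |·····[·]██████…
16) q3 h= 4  |····[·]██████…
17) q3 h= 3  |···[·]██████…
18) q3 h= 2  |··[·]██████…
19) q3 h= 1  |·[·]██████…
20) q3 h= 0  |[·]██████…
21) q3 h= 0  |[█]██████…
22) q1 h= 1  |█[█]██████…
23) q2 h= 0  |[█]██████…
24) q3 h= 1  |·[█]██████…
25) q1 h= 2  |·█[█]██████…
26) q2 h= 1  |·[█]██████…
27) q3 h= 2  |··[█]██████…
28) q1 h= 3  |··█[█]██████…
29) q2 h= 2  |··[█]██████…
30) q3 h= 3  |···[█]██████…
31) q1 h= 4  |···█[█]██████…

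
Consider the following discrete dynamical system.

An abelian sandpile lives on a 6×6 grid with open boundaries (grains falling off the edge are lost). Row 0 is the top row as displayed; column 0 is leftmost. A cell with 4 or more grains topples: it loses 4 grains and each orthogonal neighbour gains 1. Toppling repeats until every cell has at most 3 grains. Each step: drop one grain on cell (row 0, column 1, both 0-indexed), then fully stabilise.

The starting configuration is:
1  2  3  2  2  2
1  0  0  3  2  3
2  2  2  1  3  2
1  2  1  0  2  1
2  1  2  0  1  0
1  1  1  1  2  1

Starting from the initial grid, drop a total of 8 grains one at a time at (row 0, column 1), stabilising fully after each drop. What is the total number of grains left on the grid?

0) 1  2  3  2  2  2
1  0  0  3  2  3
2  2  2  1  3  2
1  2  1  0  2  1
2  1  2  0  1  0
1  1  1  1  2  1
1) 1  3  3  2  2  2
1  0  0  3  2  3
2  2  2  1  3  2
1  2  1  0  2  1
2  1  2  0  1  0
1  1  1  1  2  1
2) 2  1  0  3  2  2
1  1  1  3  2  3
2  2  2  1  3  2
1  2  1  0  2  1
2  1  2  0  1  0
1  1  1  1  2  1
3) 2  2  0  3  2  2
1  1  1  3  2  3
2  2  2  1  3  2
1  2  1  0  2  1
2  1  2  0  1  0
1  1  1  1  2  1
4) 2  3  0  3  2  2
1  1  1  3  2  3
2  2  2  1  3  2
1  2  1  0  2  1
2  1  2  0  1  0
1  1  1  1  2  1
5) 3  0  1  3  2  2
1  2  1  3  2  3
2  2  2  1  3  2
1  2  1  0  2  1
2  1  2  0  1  0
1  1  1  1  2  1
6) 3  1  1  3  2  2
1  2  1  3  2  3
2  2  2  1  3  2
1  2  1  0  2  1
2  1  2  0  1  0
1  1  1  1  2  1
7) 3  2  1  3  2  2
1  2  1  3  2  3
2  2  2  1  3  2
1  2  1  0  2  1
2  1  2  0  1  0
1  1  1  1  2  1
8) 3  3  1  3  2  2
1  2  1  3  2  3
2  2  2  1  3  2
1  2  1  0  2  1
2  1  2  0  1  0
1  1  1  1  2  1

58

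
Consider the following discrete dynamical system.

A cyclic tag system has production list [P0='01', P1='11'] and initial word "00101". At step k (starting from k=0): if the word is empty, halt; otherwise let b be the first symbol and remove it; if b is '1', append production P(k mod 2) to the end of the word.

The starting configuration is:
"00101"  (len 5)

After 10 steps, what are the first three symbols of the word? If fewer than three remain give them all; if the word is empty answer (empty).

101

step 0: "00101"  (len 5)
step 1: "0101"  (len 4)
step 2: "101"  (len 3)
step 3: "0101"  (len 4)
step 4: "101"  (len 3)
step 5: "0101"  (len 4)
step 6: "101"  (len 3)
step 7: "0101"  (len 4)
step 8: "101"  (len 3)
step 9: "0101"  (len 4)
step 10: "101"  (len 3)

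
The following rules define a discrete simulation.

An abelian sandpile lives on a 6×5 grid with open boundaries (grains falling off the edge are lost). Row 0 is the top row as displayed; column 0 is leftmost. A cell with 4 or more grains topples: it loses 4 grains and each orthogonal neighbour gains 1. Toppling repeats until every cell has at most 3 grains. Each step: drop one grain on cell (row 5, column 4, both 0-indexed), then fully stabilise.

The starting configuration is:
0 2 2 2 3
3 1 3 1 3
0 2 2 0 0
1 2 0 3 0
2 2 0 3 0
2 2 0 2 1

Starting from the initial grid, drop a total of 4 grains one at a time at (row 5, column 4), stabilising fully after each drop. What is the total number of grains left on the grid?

46

gen 0: 0 2 2 2 3
3 1 3 1 3
0 2 2 0 0
1 2 0 3 0
2 2 0 3 0
2 2 0 2 1
gen 1: 0 2 2 2 3
3 1 3 1 3
0 2 2 0 0
1 2 0 3 0
2 2 0 3 0
2 2 0 2 2
gen 2: 0 2 2 2 3
3 1 3 1 3
0 2 2 0 0
1 2 0 3 0
2 2 0 3 0
2 2 0 2 3
gen 3: 0 2 2 2 3
3 1 3 1 3
0 2 2 0 0
1 2 0 3 0
2 2 0 3 1
2 2 0 3 0
gen 4: 0 2 2 2 3
3 1 3 1 3
0 2 2 0 0
1 2 0 3 0
2 2 0 3 1
2 2 0 3 1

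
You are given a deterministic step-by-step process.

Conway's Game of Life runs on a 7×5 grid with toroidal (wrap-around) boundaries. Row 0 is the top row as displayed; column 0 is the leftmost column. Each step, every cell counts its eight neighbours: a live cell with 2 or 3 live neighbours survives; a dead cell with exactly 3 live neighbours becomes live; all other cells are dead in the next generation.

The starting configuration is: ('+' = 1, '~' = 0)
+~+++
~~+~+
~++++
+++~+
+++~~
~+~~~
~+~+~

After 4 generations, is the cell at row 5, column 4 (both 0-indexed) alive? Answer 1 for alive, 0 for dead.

k=0  +~+++
~~+~+
~++++
+++~+
+++~~
~+~~~
~+~+~
k=1  +~~~~
~~~~~
~~~~~
~~~~~
~~~++
~~~~~
~+~+~
k=2  ~~~~~
~~~~~
~~~~~
~~~~~
~~~~~
~~+++
~~~~~
k=3  ~~~~~
~~~~~
~~~~~
~~~~~
~~~+~
~~~+~
~~~+~
k=4  ~~~~~
~~~~~
~~~~~
~~~~~
~~~~~
~~+++
~~~~~

1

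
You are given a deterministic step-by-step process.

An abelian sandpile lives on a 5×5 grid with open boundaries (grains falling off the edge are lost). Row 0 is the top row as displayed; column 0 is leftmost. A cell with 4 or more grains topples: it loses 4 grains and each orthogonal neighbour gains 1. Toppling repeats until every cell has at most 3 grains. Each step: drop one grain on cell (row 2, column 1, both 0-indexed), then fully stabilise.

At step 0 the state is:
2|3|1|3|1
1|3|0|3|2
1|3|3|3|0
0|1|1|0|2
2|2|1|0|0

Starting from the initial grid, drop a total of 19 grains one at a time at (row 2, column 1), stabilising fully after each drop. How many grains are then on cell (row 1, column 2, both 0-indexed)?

k=0  2|3|1|3|1
1|3|0|3|2
1|3|3|3|0
0|1|1|0|2
2|2|1|0|0
k=1  3|0|3|0|2
2|1|3|1|3
2|2|1|1|1
0|2|2|1|2
2|2|1|0|0
k=2  3|0|3|0|2
2|1|3|1|3
2|3|1|1|1
0|2|2|1|2
2|2|1|0|0
k=3  3|0|3|0|2
2|2|3|1|3
3|0|2|1|1
0|3|2|1|2
2|2|1|0|0
k=4  3|0|3|0|2
2|2|3|1|3
3|1|2|1|1
0|3|2|1|2
2|2|1|0|0
k=5  3|0|3|0|2
2|2|3|1|3
3|2|2|1|1
0|3|2|1|2
2|2|1|0|0
k=6  3|0|3|0|2
2|2|3|1|3
3|3|2|1|1
0|3|2|1|2
2|2|1|0|0
k=7  3|0|3|0|2
3|3|3|1|3
0|2|3|1|1
2|0|3|1|2
2|3|1|0|0
k=8  3|0|3|0|2
3|3|3|1|3
0|3|3|1|1
2|0|3|1|2
2|3|1|0|0
k=9  0|3|0|1|2
1|2|2|2|3
2|2|2|2|1
2|2|0|2|2
2|3|2|0|0
k=10  0|3|0|1|2
1|2|2|2|3
2|3|2|2|1
2|2|0|2|2
2|3|2|0|0
k=11  0|3|0|1|2
1|3|2|2|3
3|0|3|2|1
2|3|0|2|2
2|3|2|0|0
k=12  0|3|0|1|2
1|3|2|2|3
3|1|3|2|1
2|3|0|2|2
2|3|2|0|0
k=13  0|3|0|1|2
1|3|2|2|3
3|2|3|2|1
2|3|0|2|2
2|3|2|0|0
k=14  0|3|0|1|2
1|3|2|2|3
3|3|3|2|1
2|3|0|2|2
2|3|2|0|0
k=15  1|0|2|1|2
3|3|0|3|3
2|0|2|3|1
1|3|2|2|2
0|1|3|0|0
k=16  1|0|2|1|2
3|3|0|3|3
2|1|2|3|1
1|3|2|2|2
0|1|3|0|0
k=17  1|0|2|1|2
3|3|0|3|3
2|2|2|3|1
1|3|2|2|2
0|1|3|0|0
k=18  1|0|2|1|2
3|3|0|3|3
2|3|2|3|1
1|3|2|2|2
0|1|3|0|0
k=19  2|1|2|1|2
1|1|1|3|3
0|3|3|3|1
3|0|3|2|2
0|2|3|0|0

1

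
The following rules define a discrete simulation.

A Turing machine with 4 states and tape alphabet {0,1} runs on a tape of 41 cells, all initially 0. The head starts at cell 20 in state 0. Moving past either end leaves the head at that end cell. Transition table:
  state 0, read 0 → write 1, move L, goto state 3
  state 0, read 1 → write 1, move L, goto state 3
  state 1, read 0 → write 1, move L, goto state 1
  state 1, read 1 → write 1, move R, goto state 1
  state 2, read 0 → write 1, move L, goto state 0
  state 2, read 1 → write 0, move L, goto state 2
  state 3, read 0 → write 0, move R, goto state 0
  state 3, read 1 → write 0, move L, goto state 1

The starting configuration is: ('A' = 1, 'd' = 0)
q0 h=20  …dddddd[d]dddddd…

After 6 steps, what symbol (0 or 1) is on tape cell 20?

1

[0] q0 h=20  …dddddd[d]dddddd…
[1] q3 h=19  …dddddd[d]Addddd…
[2] q0 h=20  …dddddd[A]dddddd…
[3] q3 h=19  …dddddd[d]Addddd…
[4] q0 h=20  …dddddd[A]dddddd…
[5] q3 h=19  …dddddd[d]Addddd…
[6] q0 h=20  …dddddd[A]dddddd…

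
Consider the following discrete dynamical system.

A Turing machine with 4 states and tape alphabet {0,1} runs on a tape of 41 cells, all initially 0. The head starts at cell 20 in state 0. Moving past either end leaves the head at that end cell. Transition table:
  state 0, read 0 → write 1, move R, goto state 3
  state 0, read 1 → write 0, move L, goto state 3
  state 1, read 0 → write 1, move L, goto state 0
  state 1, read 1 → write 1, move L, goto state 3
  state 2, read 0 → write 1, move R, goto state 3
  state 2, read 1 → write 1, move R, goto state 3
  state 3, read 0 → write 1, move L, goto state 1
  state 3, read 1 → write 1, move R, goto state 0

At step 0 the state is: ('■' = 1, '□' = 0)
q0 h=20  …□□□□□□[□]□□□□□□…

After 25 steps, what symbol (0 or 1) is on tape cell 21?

0) q0 h=20  …□□□□□□[□]□□□□□□…
1) q3 h=21  …□□□□□■[□]□□□□□□…
2) q1 h=20  …□□□□□□[■]■□□□□□…
3) q3 h=19  …□□□□□□[□]■■□□□□…
4) q1 h=18  …□□□□□□[□]■■■□□□…
5) q0 h=17  …□□□□□□[□]■■■■□□…
6) q3 h=18  …□□□□□■[■]■■■□□□…
7) q0 h=19  …□□□□■■[■]■■□□□□…
8) q3 h=18  …□□□□□■[■]□■■□□□…
9) q0 h=19  …□□□□■■[□]■■□□□□…
10) q3 h=20  …□□□■■■[■]■□□□□□…
11) q0 h=21  …□□■■■■[■]□□□□□□…
12) q3 h=20  …□□□■■■[■]□□□□□□…
13) q0 h=21  …□□■■■■[□]□□□□□□…
14) q3 h=22  …□■■■■■[□]□□□□□□…
15) q1 h=21  …□□■■■■[■]■□□□□□…
16) q3 h=20  …□□□■■■[■]■■□□□□…
17) q0 h=21  …□□■■■■[■]■□□□□□…
18) q3 h=20  …□□□■■■[■]□■□□□□…
19) q0 h=21  …□□■■■■[□]■□□□□□…
20) q3 h=22  …□■■■■■[■]□□□□□□…
21) q0 h=23  …■■■■■■[□]□□□□□□…
22) q3 h=24  …■■■■■■[□]□□□□□□…
23) q1 h=23  …■■■■■■[■]■□□□□□…
24) q3 h=22  …□■■■■■[■]■■□□□□…
25) q0 h=23  …■■■■■■[■]■□□□□□…

1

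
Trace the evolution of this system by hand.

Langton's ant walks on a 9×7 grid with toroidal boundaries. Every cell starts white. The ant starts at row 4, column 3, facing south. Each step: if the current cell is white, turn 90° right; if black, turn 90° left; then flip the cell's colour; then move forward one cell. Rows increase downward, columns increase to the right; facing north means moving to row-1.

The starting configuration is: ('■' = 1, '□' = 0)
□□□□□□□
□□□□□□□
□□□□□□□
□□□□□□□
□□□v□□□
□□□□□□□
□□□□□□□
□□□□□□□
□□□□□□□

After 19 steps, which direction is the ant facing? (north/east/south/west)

k=0  □□□□□□□
□□□□□□□
□□□□□□□
□□□□□□□
□□□v□□□
□□□□□□□
□□□□□□□
□□□□□□□
□□□□□□□
k=1  □□□□□□□
□□□□□□□
□□□□□□□
□□□□□□□
□□<■□□□
□□□□□□□
□□□□□□□
□□□□□□□
□□□□□□□
k=2  □□□□□□□
□□□□□□□
□□□□□□□
□□^□□□□
□□■■□□□
□□□□□□□
□□□□□□□
□□□□□□□
□□□□□□□
k=3  □□□□□□□
□□□□□□□
□□□□□□□
□□■>□□□
□□■■□□□
□□□□□□□
□□□□□□□
□□□□□□□
□□□□□□□
k=4  □□□□□□□
□□□□□□□
□□□□□□□
□□■■□□□
□□■v□□□
□□□□□□□
□□□□□□□
□□□□□□□
□□□□□□□
k=5  □□□□□□□
□□□□□□□
□□□□□□□
□□■■□□□
□□■□>□□
□□□□□□□
□□□□□□□
□□□□□□□
□□□□□□□
k=6  □□□□□□□
□□□□□□□
□□□□□□□
□□■■□□□
□□■□■□□
□□□□v□□
□□□□□□□
□□□□□□□
□□□□□□□
k=7  □□□□□□□
□□□□□□□
□□□□□□□
□□■■□□□
□□■□■□□
□□□<■□□
□□□□□□□
□□□□□□□
□□□□□□□
k=8  □□□□□□□
□□□□□□□
□□□□□□□
□□■■□□□
□□■^■□□
□□□■■□□
□□□□□□□
□□□□□□□
□□□□□□□
k=9  □□□□□□□
□□□□□□□
□□□□□□□
□□■■□□□
□□■■>□□
□□□■■□□
□□□□□□□
□□□□□□□
□□□□□□□
k=10  □□□□□□□
□□□□□□□
□□□□□□□
□□■■^□□
□□■■□□□
□□□■■□□
□□□□□□□
□□□□□□□
□□□□□□□
k=11  □□□□□□□
□□□□□□□
□□□□□□□
□□■■■>□
□□■■□□□
□□□■■□□
□□□□□□□
□□□□□□□
□□□□□□□
k=12  □□□□□□□
□□□□□□□
□□□□□□□
□□■■■■□
□□■■□v□
□□□■■□□
□□□□□□□
□□□□□□□
□□□□□□□
k=13  □□□□□□□
□□□□□□□
□□□□□□□
□□■■■■□
□□■■<■□
□□□■■□□
□□□□□□□
□□□□□□□
□□□□□□□
k=14  □□□□□□□
□□□□□□□
□□□□□□□
□□■■^■□
□□■■■■□
□□□■■□□
□□□□□□□
□□□□□□□
□□□□□□□
k=15  □□□□□□□
□□□□□□□
□□□□□□□
□□■<□■□
□□■■■■□
□□□■■□□
□□□□□□□
□□□□□□□
□□□□□□□
k=16  □□□□□□□
□□□□□□□
□□□□□□□
□□■□□■□
□□■v■■□
□□□■■□□
□□□□□□□
□□□□□□□
□□□□□□□
k=17  □□□□□□□
□□□□□□□
□□□□□□□
□□■□□■□
□□■□>■□
□□□■■□□
□□□□□□□
□□□□□□□
□□□□□□□
k=18  □□□□□□□
□□□□□□□
□□□□□□□
□□■□^■□
□□■□□■□
□□□■■□□
□□□□□□□
□□□□□□□
□□□□□□□
k=19  □□□□□□□
□□□□□□□
□□□□□□□
□□■□■>□
□□■□□■□
□□□■■□□
□□□□□□□
□□□□□□□
□□□□□□□

east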